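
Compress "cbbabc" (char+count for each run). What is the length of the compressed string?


Input: cbbabc
Runs:
  'c' x 1 => "c1"
  'b' x 2 => "b2"
  'a' x 1 => "a1"
  'b' x 1 => "b1"
  'c' x 1 => "c1"
Compressed: "c1b2a1b1c1"
Compressed length: 10

10


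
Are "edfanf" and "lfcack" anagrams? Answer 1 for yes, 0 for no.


Strings: "edfanf", "lfcack"
Sorted first:  adeffn
Sorted second: accfkl
Differ at position 1: 'd' vs 'c' => not anagrams

0


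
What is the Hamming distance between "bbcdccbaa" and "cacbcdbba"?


Comparing "bbcdccbaa" and "cacbcdbba" position by position:
  Position 0: 'b' vs 'c' => differ
  Position 1: 'b' vs 'a' => differ
  Position 2: 'c' vs 'c' => same
  Position 3: 'd' vs 'b' => differ
  Position 4: 'c' vs 'c' => same
  Position 5: 'c' vs 'd' => differ
  Position 6: 'b' vs 'b' => same
  Position 7: 'a' vs 'b' => differ
  Position 8: 'a' vs 'a' => same
Total differences (Hamming distance): 5

5


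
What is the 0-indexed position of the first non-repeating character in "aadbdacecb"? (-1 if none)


Input: aadbdacecb
Character frequencies:
  'a': 3
  'b': 2
  'c': 2
  'd': 2
  'e': 1
Scanning left to right for freq == 1:
  Position 0 ('a'): freq=3, skip
  Position 1 ('a'): freq=3, skip
  Position 2 ('d'): freq=2, skip
  Position 3 ('b'): freq=2, skip
  Position 4 ('d'): freq=2, skip
  Position 5 ('a'): freq=3, skip
  Position 6 ('c'): freq=2, skip
  Position 7 ('e'): unique! => answer = 7

7


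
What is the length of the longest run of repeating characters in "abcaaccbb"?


Input: "abcaaccbb"
Scanning for longest run:
  Position 1 ('b'): new char, reset run to 1
  Position 2 ('c'): new char, reset run to 1
  Position 3 ('a'): new char, reset run to 1
  Position 4 ('a'): continues run of 'a', length=2
  Position 5 ('c'): new char, reset run to 1
  Position 6 ('c'): continues run of 'c', length=2
  Position 7 ('b'): new char, reset run to 1
  Position 8 ('b'): continues run of 'b', length=2
Longest run: 'a' with length 2

2


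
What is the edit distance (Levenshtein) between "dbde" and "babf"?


Computing edit distance: "dbde" -> "babf"
DP table:
           b    a    b    f
      0    1    2    3    4
  d   1    1    2    3    4
  b   2    1    2    2    3
  d   3    2    2    3    3
  e   4    3    3    3    4
Edit distance = dp[4][4] = 4

4


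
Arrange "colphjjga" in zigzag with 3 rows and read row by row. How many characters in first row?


Zigzag "colphjjga" into 3 rows:
Placing characters:
  'c' => row 0
  'o' => row 1
  'l' => row 2
  'p' => row 1
  'h' => row 0
  'j' => row 1
  'j' => row 2
  'g' => row 1
  'a' => row 0
Rows:
  Row 0: "cha"
  Row 1: "opjg"
  Row 2: "lj"
First row length: 3

3


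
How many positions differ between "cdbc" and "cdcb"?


Comparing "cdbc" and "cdcb" position by position:
  Position 0: 'c' vs 'c' => same
  Position 1: 'd' vs 'd' => same
  Position 2: 'b' vs 'c' => DIFFER
  Position 3: 'c' vs 'b' => DIFFER
Positions that differ: 2

2


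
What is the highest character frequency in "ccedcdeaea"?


Input: ccedcdeaea
Character counts:
  'a': 2
  'c': 3
  'd': 2
  'e': 3
Maximum frequency: 3

3


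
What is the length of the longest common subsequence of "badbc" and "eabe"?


LCS of "badbc" and "eabe"
DP table:
           e    a    b    e
      0    0    0    0    0
  b   0    0    0    1    1
  a   0    0    1    1    1
  d   0    0    1    1    1
  b   0    0    1    2    2
  c   0    0    1    2    2
LCS length = dp[5][4] = 2

2


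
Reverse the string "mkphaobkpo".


Input: mkphaobkpo
Reading characters right to left:
  Position 9: 'o'
  Position 8: 'p'
  Position 7: 'k'
  Position 6: 'b'
  Position 5: 'o'
  Position 4: 'a'
  Position 3: 'h'
  Position 2: 'p'
  Position 1: 'k'
  Position 0: 'm'
Reversed: opkboahpkm

opkboahpkm


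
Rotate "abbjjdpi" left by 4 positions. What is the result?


Input: "abbjjdpi", rotate left by 4
First 4 characters: "abbj"
Remaining characters: "jdpi"
Concatenate remaining + first: "jdpi" + "abbj" = "jdpiabbj"

jdpiabbj


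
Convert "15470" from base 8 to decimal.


Input: "15470" in base 8
Positional expansion:
  Digit '1' (value 1) x 8^4 = 4096
  Digit '5' (value 5) x 8^3 = 2560
  Digit '4' (value 4) x 8^2 = 256
  Digit '7' (value 7) x 8^1 = 56
  Digit '0' (value 0) x 8^0 = 0
Sum = 6968

6968


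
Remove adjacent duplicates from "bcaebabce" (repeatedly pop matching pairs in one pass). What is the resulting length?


Input: bcaebabce
Stack-based adjacent duplicate removal:
  Read 'b': push. Stack: b
  Read 'c': push. Stack: bc
  Read 'a': push. Stack: bca
  Read 'e': push. Stack: bcae
  Read 'b': push. Stack: bcaeb
  Read 'a': push. Stack: bcaeba
  Read 'b': push. Stack: bcaebab
  Read 'c': push. Stack: bcaebabc
  Read 'e': push. Stack: bcaebabce
Final stack: "bcaebabce" (length 9)

9


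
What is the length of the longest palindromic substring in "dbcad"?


Input: "dbcad"
Checking substrings for palindromes:
  No multi-char palindromic substrings found
Longest palindromic substring: "d" with length 1

1


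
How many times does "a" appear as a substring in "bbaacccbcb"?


Searching for "a" in "bbaacccbcb"
Scanning each position:
  Position 0: "b" => no
  Position 1: "b" => no
  Position 2: "a" => MATCH
  Position 3: "a" => MATCH
  Position 4: "c" => no
  Position 5: "c" => no
  Position 6: "c" => no
  Position 7: "b" => no
  Position 8: "c" => no
  Position 9: "b" => no
Total occurrences: 2

2


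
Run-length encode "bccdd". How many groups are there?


Input: bccdd
Scanning for consecutive runs:
  Group 1: 'b' x 1 (positions 0-0)
  Group 2: 'c' x 2 (positions 1-2)
  Group 3: 'd' x 2 (positions 3-4)
Total groups: 3

3


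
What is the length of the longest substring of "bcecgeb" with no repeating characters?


Input: "bcecgeb"
Sliding window (track last position of each char):
  Position 0 ('b'): window [0,0] length 1 -- new best
  Position 1 ('c'): window [0,1] length 2 -- new best
  Position 2 ('e'): window [0,2] length 3 -- new best
  Position 3 ('c'): repeat (last at 1), move window start to 2
  Position 3 ('c'): window [2,3] length 2
  Position 4 ('g'): window [2,4] length 3
  Position 5 ('e'): repeat (last at 2), move window start to 3
  Position 5 ('e'): window [3,5] length 3
  Position 6 ('b'): window [3,6] length 4 -- new best
Longest substring with no repeats: "cgeb" with length 4

4


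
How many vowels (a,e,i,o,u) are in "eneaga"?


Input: eneaga
Checking each character:
  'e' at position 0: vowel (running total: 1)
  'n' at position 1: consonant
  'e' at position 2: vowel (running total: 2)
  'a' at position 3: vowel (running total: 3)
  'g' at position 4: consonant
  'a' at position 5: vowel (running total: 4)
Total vowels: 4

4


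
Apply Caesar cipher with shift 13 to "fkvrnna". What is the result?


Caesar cipher: shift "fkvrnna" by 13
  'f' (pos 5) + 13 = pos 18 = 's'
  'k' (pos 10) + 13 = pos 23 = 'x'
  'v' (pos 21) + 13 = pos 8 = 'i'
  'r' (pos 17) + 13 = pos 4 = 'e'
  'n' (pos 13) + 13 = pos 0 = 'a'
  'n' (pos 13) + 13 = pos 0 = 'a'
  'a' (pos 0) + 13 = pos 13 = 'n'
Result: sxieaan

sxieaan


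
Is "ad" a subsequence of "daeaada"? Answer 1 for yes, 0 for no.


Check if "ad" is a subsequence of "daeaada"
Greedy scan:
  Position 0 ('d'): no match needed
  Position 1 ('a'): matches sub[0] = 'a'
  Position 2 ('e'): no match needed
  Position 3 ('a'): no match needed
  Position 4 ('a'): no match needed
  Position 5 ('d'): matches sub[1] = 'd'
  Position 6 ('a'): no match needed
All 2 characters matched => is a subsequence

1


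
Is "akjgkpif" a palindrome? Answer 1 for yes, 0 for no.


Input: akjgkpif
Reversed: fipkgjka
  Compare pos 0 ('a') with pos 7 ('f'): MISMATCH
  Compare pos 1 ('k') with pos 6 ('i'): MISMATCH
  Compare pos 2 ('j') with pos 5 ('p'): MISMATCH
  Compare pos 3 ('g') with pos 4 ('k'): MISMATCH
Result: not a palindrome

0


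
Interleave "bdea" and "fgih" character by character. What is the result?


Interleaving "bdea" and "fgih":
  Position 0: 'b' from first, 'f' from second => "bf"
  Position 1: 'd' from first, 'g' from second => "dg"
  Position 2: 'e' from first, 'i' from second => "ei"
  Position 3: 'a' from first, 'h' from second => "ah"
Result: bfdgeiah

bfdgeiah


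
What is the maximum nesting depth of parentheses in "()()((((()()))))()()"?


Input: "()()((((()()))))()()"
Tracking depth:
  Position 0 '(': depth becomes 1
  Position 1 ')': depth becomes 0
  Position 2 '(': depth becomes 1
  Position 3 ')': depth becomes 0
  Position 4 '(': depth becomes 1
  Position 5 '(': depth becomes 2
  Position 6 '(': depth becomes 3
  Position 7 '(': depth becomes 4
  Position 8 '(': depth becomes 5
  Position 9 ')': depth becomes 4
  Position 10 '(': depth becomes 5
  Position 11 ')': depth becomes 4
  Position 12 ')': depth becomes 3
  Position 13 ')': depth becomes 2
  Position 14 ')': depth becomes 1
  Position 15 ')': depth becomes 0
  Position 16 '(': depth becomes 1
  Position 17 ')': depth becomes 0
  Position 18 '(': depth becomes 1
  Position 19 ')': depth becomes 0
Maximum depth reached: 5

5


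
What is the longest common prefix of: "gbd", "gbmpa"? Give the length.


Words: gbd, gbmpa
  Position 0: all 'g' => match
  Position 1: all 'b' => match
  Position 2: ('d', 'm') => mismatch, stop
LCP = "gb" (length 2)

2


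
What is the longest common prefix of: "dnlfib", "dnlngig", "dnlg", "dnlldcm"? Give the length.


Words: dnlfib, dnlngig, dnlg, dnlldcm
  Position 0: all 'd' => match
  Position 1: all 'n' => match
  Position 2: all 'l' => match
  Position 3: ('f', 'n', 'g', 'l') => mismatch, stop
LCP = "dnl" (length 3)

3


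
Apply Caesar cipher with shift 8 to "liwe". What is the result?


Caesar cipher: shift "liwe" by 8
  'l' (pos 11) + 8 = pos 19 = 't'
  'i' (pos 8) + 8 = pos 16 = 'q'
  'w' (pos 22) + 8 = pos 4 = 'e'
  'e' (pos 4) + 8 = pos 12 = 'm'
Result: tqem

tqem


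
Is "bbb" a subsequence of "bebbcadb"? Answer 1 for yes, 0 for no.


Check if "bbb" is a subsequence of "bebbcadb"
Greedy scan:
  Position 0 ('b'): matches sub[0] = 'b'
  Position 1 ('e'): no match needed
  Position 2 ('b'): matches sub[1] = 'b'
  Position 3 ('b'): matches sub[2] = 'b'
  Position 4 ('c'): no match needed
  Position 5 ('a'): no match needed
  Position 6 ('d'): no match needed
  Position 7 ('b'): no match needed
All 3 characters matched => is a subsequence

1


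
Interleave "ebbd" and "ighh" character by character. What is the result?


Interleaving "ebbd" and "ighh":
  Position 0: 'e' from first, 'i' from second => "ei"
  Position 1: 'b' from first, 'g' from second => "bg"
  Position 2: 'b' from first, 'h' from second => "bh"
  Position 3: 'd' from first, 'h' from second => "dh"
Result: eibgbhdh

eibgbhdh


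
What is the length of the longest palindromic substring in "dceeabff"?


Input: "dceeabff"
Checking substrings for palindromes:
  [2:4] "ee" (len 2) => palindrome
  [6:8] "ff" (len 2) => palindrome
Longest palindromic substring: "ee" with length 2

2


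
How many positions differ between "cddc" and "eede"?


Comparing "cddc" and "eede" position by position:
  Position 0: 'c' vs 'e' => DIFFER
  Position 1: 'd' vs 'e' => DIFFER
  Position 2: 'd' vs 'd' => same
  Position 3: 'c' vs 'e' => DIFFER
Positions that differ: 3

3


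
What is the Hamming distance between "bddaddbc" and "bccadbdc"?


Comparing "bddaddbc" and "bccadbdc" position by position:
  Position 0: 'b' vs 'b' => same
  Position 1: 'd' vs 'c' => differ
  Position 2: 'd' vs 'c' => differ
  Position 3: 'a' vs 'a' => same
  Position 4: 'd' vs 'd' => same
  Position 5: 'd' vs 'b' => differ
  Position 6: 'b' vs 'd' => differ
  Position 7: 'c' vs 'c' => same
Total differences (Hamming distance): 4

4


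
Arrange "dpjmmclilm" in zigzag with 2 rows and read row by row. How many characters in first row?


Zigzag "dpjmmclilm" into 2 rows:
Placing characters:
  'd' => row 0
  'p' => row 1
  'j' => row 0
  'm' => row 1
  'm' => row 0
  'c' => row 1
  'l' => row 0
  'i' => row 1
  'l' => row 0
  'm' => row 1
Rows:
  Row 0: "djmll"
  Row 1: "pmcim"
First row length: 5

5


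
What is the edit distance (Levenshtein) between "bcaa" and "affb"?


Computing edit distance: "bcaa" -> "affb"
DP table:
           a    f    f    b
      0    1    2    3    4
  b   1    1    2    3    3
  c   2    2    2    3    4
  a   3    2    3    3    4
  a   4    3    3    4    4
Edit distance = dp[4][4] = 4

4


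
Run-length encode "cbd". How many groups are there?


Input: cbd
Scanning for consecutive runs:
  Group 1: 'c' x 1 (positions 0-0)
  Group 2: 'b' x 1 (positions 1-1)
  Group 3: 'd' x 1 (positions 2-2)
Total groups: 3

3


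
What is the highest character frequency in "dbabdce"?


Input: dbabdce
Character counts:
  'a': 1
  'b': 2
  'c': 1
  'd': 2
  'e': 1
Maximum frequency: 2

2


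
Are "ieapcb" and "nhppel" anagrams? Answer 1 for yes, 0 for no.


Strings: "ieapcb", "nhppel"
Sorted first:  abceip
Sorted second: ehlnpp
Differ at position 0: 'a' vs 'e' => not anagrams

0


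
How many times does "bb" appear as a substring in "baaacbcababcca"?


Searching for "bb" in "baaacbcababcca"
Scanning each position:
  Position 0: "ba" => no
  Position 1: "aa" => no
  Position 2: "aa" => no
  Position 3: "ac" => no
  Position 4: "cb" => no
  Position 5: "bc" => no
  Position 6: "ca" => no
  Position 7: "ab" => no
  Position 8: "ba" => no
  Position 9: "ab" => no
  Position 10: "bc" => no
  Position 11: "cc" => no
  Position 12: "ca" => no
Total occurrences: 0

0


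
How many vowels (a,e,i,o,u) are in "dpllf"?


Input: dpllf
Checking each character:
  'd' at position 0: consonant
  'p' at position 1: consonant
  'l' at position 2: consonant
  'l' at position 3: consonant
  'f' at position 4: consonant
Total vowels: 0

0


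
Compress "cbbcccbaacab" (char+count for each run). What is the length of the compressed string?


Input: cbbcccbaacab
Runs:
  'c' x 1 => "c1"
  'b' x 2 => "b2"
  'c' x 3 => "c3"
  'b' x 1 => "b1"
  'a' x 2 => "a2"
  'c' x 1 => "c1"
  'a' x 1 => "a1"
  'b' x 1 => "b1"
Compressed: "c1b2c3b1a2c1a1b1"
Compressed length: 16

16


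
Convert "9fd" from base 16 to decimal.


Input: "9fd" in base 16
Positional expansion:
  Digit '9' (value 9) x 16^2 = 2304
  Digit 'f' (value 15) x 16^1 = 240
  Digit 'd' (value 13) x 16^0 = 13
Sum = 2557

2557


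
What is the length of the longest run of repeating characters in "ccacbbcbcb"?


Input: "ccacbbcbcb"
Scanning for longest run:
  Position 1 ('c'): continues run of 'c', length=2
  Position 2 ('a'): new char, reset run to 1
  Position 3 ('c'): new char, reset run to 1
  Position 4 ('b'): new char, reset run to 1
  Position 5 ('b'): continues run of 'b', length=2
  Position 6 ('c'): new char, reset run to 1
  Position 7 ('b'): new char, reset run to 1
  Position 8 ('c'): new char, reset run to 1
  Position 9 ('b'): new char, reset run to 1
Longest run: 'c' with length 2

2


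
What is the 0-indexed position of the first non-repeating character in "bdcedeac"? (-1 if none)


Input: bdcedeac
Character frequencies:
  'a': 1
  'b': 1
  'c': 2
  'd': 2
  'e': 2
Scanning left to right for freq == 1:
  Position 0 ('b'): unique! => answer = 0

0


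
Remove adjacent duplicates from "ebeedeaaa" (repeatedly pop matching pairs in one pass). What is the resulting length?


Input: ebeedeaaa
Stack-based adjacent duplicate removal:
  Read 'e': push. Stack: e
  Read 'b': push. Stack: eb
  Read 'e': push. Stack: ebe
  Read 'e': matches stack top 'e' => pop. Stack: eb
  Read 'd': push. Stack: ebd
  Read 'e': push. Stack: ebde
  Read 'a': push. Stack: ebdea
  Read 'a': matches stack top 'a' => pop. Stack: ebde
  Read 'a': push. Stack: ebdea
Final stack: "ebdea" (length 5)

5


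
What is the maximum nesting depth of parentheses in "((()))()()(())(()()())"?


Input: "((()))()()(())(()()())"
Tracking depth:
  Position 0 '(': depth becomes 1
  Position 1 '(': depth becomes 2
  Position 2 '(': depth becomes 3
  Position 3 ')': depth becomes 2
  Position 4 ')': depth becomes 1
  Position 5 ')': depth becomes 0
  Position 6 '(': depth becomes 1
  Position 7 ')': depth becomes 0
  Position 8 '(': depth becomes 1
  Position 9 ')': depth becomes 0
  Position 10 '(': depth becomes 1
  Position 11 '(': depth becomes 2
  Position 12 ')': depth becomes 1
  Position 13 ')': depth becomes 0
  Position 14 '(': depth becomes 1
  Position 15 '(': depth becomes 2
  Position 16 ')': depth becomes 1
  Position 17 '(': depth becomes 2
  Position 18 ')': depth becomes 1
  Position 19 '(': depth becomes 2
  Position 20 ')': depth becomes 1
  Position 21 ')': depth becomes 0
Maximum depth reached: 3

3


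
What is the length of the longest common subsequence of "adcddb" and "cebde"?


LCS of "adcddb" and "cebde"
DP table:
           c    e    b    d    e
      0    0    0    0    0    0
  a   0    0    0    0    0    0
  d   0    0    0    0    1    1
  c   0    1    1    1    1    1
  d   0    1    1    1    2    2
  d   0    1    1    1    2    2
  b   0    1    1    2    2    2
LCS length = dp[6][5] = 2

2


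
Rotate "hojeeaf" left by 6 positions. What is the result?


Input: "hojeeaf", rotate left by 6
First 6 characters: "hojeea"
Remaining characters: "f"
Concatenate remaining + first: "f" + "hojeea" = "fhojeea"

fhojeea


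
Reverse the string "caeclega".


Input: caeclega
Reading characters right to left:
  Position 7: 'a'
  Position 6: 'g'
  Position 5: 'e'
  Position 4: 'l'
  Position 3: 'c'
  Position 2: 'e'
  Position 1: 'a'
  Position 0: 'c'
Reversed: agelceac

agelceac


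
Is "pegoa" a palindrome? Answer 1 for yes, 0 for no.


Input: pegoa
Reversed: aogep
  Compare pos 0 ('p') with pos 4 ('a'): MISMATCH
  Compare pos 1 ('e') with pos 3 ('o'): MISMATCH
Result: not a palindrome

0


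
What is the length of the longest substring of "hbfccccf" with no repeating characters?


Input: "hbfccccf"
Sliding window (track last position of each char):
  Position 0 ('h'): window [0,0] length 1 -- new best
  Position 1 ('b'): window [0,1] length 2 -- new best
  Position 2 ('f'): window [0,2] length 3 -- new best
  Position 3 ('c'): window [0,3] length 4 -- new best
  Position 4 ('c'): repeat (last at 3), move window start to 4
  Position 4 ('c'): window [4,4] length 1
  Position 5 ('c'): repeat (last at 4), move window start to 5
  Position 5 ('c'): window [5,5] length 1
  Position 6 ('c'): repeat (last at 5), move window start to 6
  Position 6 ('c'): window [6,6] length 1
  Position 7 ('f'): window [6,7] length 2
Longest substring with no repeats: "hbfc" with length 4

4


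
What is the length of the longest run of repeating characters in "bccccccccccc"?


Input: "bccccccccccc"
Scanning for longest run:
  Position 1 ('c'): new char, reset run to 1
  Position 2 ('c'): continues run of 'c', length=2
  Position 3 ('c'): continues run of 'c', length=3
  Position 4 ('c'): continues run of 'c', length=4
  Position 5 ('c'): continues run of 'c', length=5
  Position 6 ('c'): continues run of 'c', length=6
  Position 7 ('c'): continues run of 'c', length=7
  Position 8 ('c'): continues run of 'c', length=8
  Position 9 ('c'): continues run of 'c', length=9
  Position 10 ('c'): continues run of 'c', length=10
  Position 11 ('c'): continues run of 'c', length=11
Longest run: 'c' with length 11

11


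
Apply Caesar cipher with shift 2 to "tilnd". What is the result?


Caesar cipher: shift "tilnd" by 2
  't' (pos 19) + 2 = pos 21 = 'v'
  'i' (pos 8) + 2 = pos 10 = 'k'
  'l' (pos 11) + 2 = pos 13 = 'n'
  'n' (pos 13) + 2 = pos 15 = 'p'
  'd' (pos 3) + 2 = pos 5 = 'f'
Result: vknpf

vknpf


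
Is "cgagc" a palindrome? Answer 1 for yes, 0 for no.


Input: cgagc
Reversed: cgagc
  Compare pos 0 ('c') with pos 4 ('c'): match
  Compare pos 1 ('g') with pos 3 ('g'): match
Result: palindrome

1


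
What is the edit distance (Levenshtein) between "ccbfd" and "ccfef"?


Computing edit distance: "ccbfd" -> "ccfef"
DP table:
           c    c    f    e    f
      0    1    2    3    4    5
  c   1    0    1    2    3    4
  c   2    1    0    1    2    3
  b   3    2    1    1    2    3
  f   4    3    2    1    2    2
  d   5    4    3    2    2    3
Edit distance = dp[5][5] = 3

3


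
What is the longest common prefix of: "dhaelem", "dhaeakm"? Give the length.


Words: dhaelem, dhaeakm
  Position 0: all 'd' => match
  Position 1: all 'h' => match
  Position 2: all 'a' => match
  Position 3: all 'e' => match
  Position 4: ('l', 'a') => mismatch, stop
LCP = "dhae" (length 4)

4


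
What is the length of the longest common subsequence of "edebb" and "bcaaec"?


LCS of "edebb" and "bcaaec"
DP table:
           b    c    a    a    e    c
      0    0    0    0    0    0    0
  e   0    0    0    0    0    1    1
  d   0    0    0    0    0    1    1
  e   0    0    0    0    0    1    1
  b   0    1    1    1    1    1    1
  b   0    1    1    1    1    1    1
LCS length = dp[5][6] = 1

1


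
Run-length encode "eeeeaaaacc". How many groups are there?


Input: eeeeaaaacc
Scanning for consecutive runs:
  Group 1: 'e' x 4 (positions 0-3)
  Group 2: 'a' x 4 (positions 4-7)
  Group 3: 'c' x 2 (positions 8-9)
Total groups: 3

3


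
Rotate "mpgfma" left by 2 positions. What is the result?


Input: "mpgfma", rotate left by 2
First 2 characters: "mp"
Remaining characters: "gfma"
Concatenate remaining + first: "gfma" + "mp" = "gfmamp"

gfmamp


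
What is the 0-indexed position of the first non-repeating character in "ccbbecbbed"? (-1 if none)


Input: ccbbecbbed
Character frequencies:
  'b': 4
  'c': 3
  'd': 1
  'e': 2
Scanning left to right for freq == 1:
  Position 0 ('c'): freq=3, skip
  Position 1 ('c'): freq=3, skip
  Position 2 ('b'): freq=4, skip
  Position 3 ('b'): freq=4, skip
  Position 4 ('e'): freq=2, skip
  Position 5 ('c'): freq=3, skip
  Position 6 ('b'): freq=4, skip
  Position 7 ('b'): freq=4, skip
  Position 8 ('e'): freq=2, skip
  Position 9 ('d'): unique! => answer = 9

9


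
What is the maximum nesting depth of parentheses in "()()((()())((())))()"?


Input: "()()((()())((())))()"
Tracking depth:
  Position 0 '(': depth becomes 1
  Position 1 ')': depth becomes 0
  Position 2 '(': depth becomes 1
  Position 3 ')': depth becomes 0
  Position 4 '(': depth becomes 1
  Position 5 '(': depth becomes 2
  Position 6 '(': depth becomes 3
  Position 7 ')': depth becomes 2
  Position 8 '(': depth becomes 3
  Position 9 ')': depth becomes 2
  Position 10 ')': depth becomes 1
  Position 11 '(': depth becomes 2
  Position 12 '(': depth becomes 3
  Position 13 '(': depth becomes 4
  Position 14 ')': depth becomes 3
  Position 15 ')': depth becomes 2
  Position 16 ')': depth becomes 1
  Position 17 ')': depth becomes 0
  Position 18 '(': depth becomes 1
  Position 19 ')': depth becomes 0
Maximum depth reached: 4

4


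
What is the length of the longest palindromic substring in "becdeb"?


Input: "becdeb"
Checking substrings for palindromes:
  No multi-char palindromic substrings found
Longest palindromic substring: "b" with length 1

1


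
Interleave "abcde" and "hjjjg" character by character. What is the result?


Interleaving "abcde" and "hjjjg":
  Position 0: 'a' from first, 'h' from second => "ah"
  Position 1: 'b' from first, 'j' from second => "bj"
  Position 2: 'c' from first, 'j' from second => "cj"
  Position 3: 'd' from first, 'j' from second => "dj"
  Position 4: 'e' from first, 'g' from second => "eg"
Result: ahbjcjdjeg

ahbjcjdjeg


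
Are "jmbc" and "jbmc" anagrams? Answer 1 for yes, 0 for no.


Strings: "jmbc", "jbmc"
Sorted first:  bcjm
Sorted second: bcjm
Sorted forms match => anagrams

1


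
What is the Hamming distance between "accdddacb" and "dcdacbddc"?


Comparing "accdddacb" and "dcdacbddc" position by position:
  Position 0: 'a' vs 'd' => differ
  Position 1: 'c' vs 'c' => same
  Position 2: 'c' vs 'd' => differ
  Position 3: 'd' vs 'a' => differ
  Position 4: 'd' vs 'c' => differ
  Position 5: 'd' vs 'b' => differ
  Position 6: 'a' vs 'd' => differ
  Position 7: 'c' vs 'd' => differ
  Position 8: 'b' vs 'c' => differ
Total differences (Hamming distance): 8

8


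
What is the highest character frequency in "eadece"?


Input: eadece
Character counts:
  'a': 1
  'c': 1
  'd': 1
  'e': 3
Maximum frequency: 3

3


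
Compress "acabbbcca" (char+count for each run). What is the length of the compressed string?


Input: acabbbcca
Runs:
  'a' x 1 => "a1"
  'c' x 1 => "c1"
  'a' x 1 => "a1"
  'b' x 3 => "b3"
  'c' x 2 => "c2"
  'a' x 1 => "a1"
Compressed: "a1c1a1b3c2a1"
Compressed length: 12

12


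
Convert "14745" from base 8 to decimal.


Input: "14745" in base 8
Positional expansion:
  Digit '1' (value 1) x 8^4 = 4096
  Digit '4' (value 4) x 8^3 = 2048
  Digit '7' (value 7) x 8^2 = 448
  Digit '4' (value 4) x 8^1 = 32
  Digit '5' (value 5) x 8^0 = 5
Sum = 6629

6629


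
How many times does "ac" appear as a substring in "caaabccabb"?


Searching for "ac" in "caaabccabb"
Scanning each position:
  Position 0: "ca" => no
  Position 1: "aa" => no
  Position 2: "aa" => no
  Position 3: "ab" => no
  Position 4: "bc" => no
  Position 5: "cc" => no
  Position 6: "ca" => no
  Position 7: "ab" => no
  Position 8: "bb" => no
Total occurrences: 0

0


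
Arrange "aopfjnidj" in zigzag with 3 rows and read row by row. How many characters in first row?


Zigzag "aopfjnidj" into 3 rows:
Placing characters:
  'a' => row 0
  'o' => row 1
  'p' => row 2
  'f' => row 1
  'j' => row 0
  'n' => row 1
  'i' => row 2
  'd' => row 1
  'j' => row 0
Rows:
  Row 0: "ajj"
  Row 1: "ofnd"
  Row 2: "pi"
First row length: 3

3


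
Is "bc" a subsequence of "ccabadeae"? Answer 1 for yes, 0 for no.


Check if "bc" is a subsequence of "ccabadeae"
Greedy scan:
  Position 0 ('c'): no match needed
  Position 1 ('c'): no match needed
  Position 2 ('a'): no match needed
  Position 3 ('b'): matches sub[0] = 'b'
  Position 4 ('a'): no match needed
  Position 5 ('d'): no match needed
  Position 6 ('e'): no match needed
  Position 7 ('a'): no match needed
  Position 8 ('e'): no match needed
Only matched 1/2 characters => not a subsequence

0


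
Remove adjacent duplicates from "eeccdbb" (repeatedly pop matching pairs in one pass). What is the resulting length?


Input: eeccdbb
Stack-based adjacent duplicate removal:
  Read 'e': push. Stack: e
  Read 'e': matches stack top 'e' => pop. Stack: (empty)
  Read 'c': push. Stack: c
  Read 'c': matches stack top 'c' => pop. Stack: (empty)
  Read 'd': push. Stack: d
  Read 'b': push. Stack: db
  Read 'b': matches stack top 'b' => pop. Stack: d
Final stack: "d" (length 1)

1


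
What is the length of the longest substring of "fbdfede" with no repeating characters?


Input: "fbdfede"
Sliding window (track last position of each char):
  Position 0 ('f'): window [0,0] length 1 -- new best
  Position 1 ('b'): window [0,1] length 2 -- new best
  Position 2 ('d'): window [0,2] length 3 -- new best
  Position 3 ('f'): repeat (last at 0), move window start to 1
  Position 3 ('f'): window [1,3] length 3
  Position 4 ('e'): window [1,4] length 4 -- new best
  Position 5 ('d'): repeat (last at 2), move window start to 3
  Position 5 ('d'): window [3,5] length 3
  Position 6 ('e'): repeat (last at 4), move window start to 5
  Position 6 ('e'): window [5,6] length 2
Longest substring with no repeats: "bdfe" with length 4

4


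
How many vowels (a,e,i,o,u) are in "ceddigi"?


Input: ceddigi
Checking each character:
  'c' at position 0: consonant
  'e' at position 1: vowel (running total: 1)
  'd' at position 2: consonant
  'd' at position 3: consonant
  'i' at position 4: vowel (running total: 2)
  'g' at position 5: consonant
  'i' at position 6: vowel (running total: 3)
Total vowels: 3

3


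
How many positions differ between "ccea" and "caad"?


Comparing "ccea" and "caad" position by position:
  Position 0: 'c' vs 'c' => same
  Position 1: 'c' vs 'a' => DIFFER
  Position 2: 'e' vs 'a' => DIFFER
  Position 3: 'a' vs 'd' => DIFFER
Positions that differ: 3

3


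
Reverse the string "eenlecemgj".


Input: eenlecemgj
Reading characters right to left:
  Position 9: 'j'
  Position 8: 'g'
  Position 7: 'm'
  Position 6: 'e'
  Position 5: 'c'
  Position 4: 'e'
  Position 3: 'l'
  Position 2: 'n'
  Position 1: 'e'
  Position 0: 'e'
Reversed: jgmecelnee

jgmecelnee


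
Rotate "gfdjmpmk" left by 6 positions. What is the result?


Input: "gfdjmpmk", rotate left by 6
First 6 characters: "gfdjmp"
Remaining characters: "mk"
Concatenate remaining + first: "mk" + "gfdjmp" = "mkgfdjmp"

mkgfdjmp


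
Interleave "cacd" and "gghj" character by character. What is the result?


Interleaving "cacd" and "gghj":
  Position 0: 'c' from first, 'g' from second => "cg"
  Position 1: 'a' from first, 'g' from second => "ag"
  Position 2: 'c' from first, 'h' from second => "ch"
  Position 3: 'd' from first, 'j' from second => "dj"
Result: cgagchdj

cgagchdj


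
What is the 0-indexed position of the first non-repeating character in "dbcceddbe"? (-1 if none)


Input: dbcceddbe
Character frequencies:
  'b': 2
  'c': 2
  'd': 3
  'e': 2
Scanning left to right for freq == 1:
  Position 0 ('d'): freq=3, skip
  Position 1 ('b'): freq=2, skip
  Position 2 ('c'): freq=2, skip
  Position 3 ('c'): freq=2, skip
  Position 4 ('e'): freq=2, skip
  Position 5 ('d'): freq=3, skip
  Position 6 ('d'): freq=3, skip
  Position 7 ('b'): freq=2, skip
  Position 8 ('e'): freq=2, skip
  No unique character found => answer = -1

-1


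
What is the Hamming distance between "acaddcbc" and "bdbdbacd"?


Comparing "acaddcbc" and "bdbdbacd" position by position:
  Position 0: 'a' vs 'b' => differ
  Position 1: 'c' vs 'd' => differ
  Position 2: 'a' vs 'b' => differ
  Position 3: 'd' vs 'd' => same
  Position 4: 'd' vs 'b' => differ
  Position 5: 'c' vs 'a' => differ
  Position 6: 'b' vs 'c' => differ
  Position 7: 'c' vs 'd' => differ
Total differences (Hamming distance): 7

7


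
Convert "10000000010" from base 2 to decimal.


Input: "10000000010" in base 2
Positional expansion:
  Digit '1' (value 1) x 2^10 = 1024
  Digit '0' (value 0) x 2^9 = 0
  Digit '0' (value 0) x 2^8 = 0
  Digit '0' (value 0) x 2^7 = 0
  Digit '0' (value 0) x 2^6 = 0
  Digit '0' (value 0) x 2^5 = 0
  Digit '0' (value 0) x 2^4 = 0
  Digit '0' (value 0) x 2^3 = 0
  Digit '0' (value 0) x 2^2 = 0
  Digit '1' (value 1) x 2^1 = 2
  Digit '0' (value 0) x 2^0 = 0
Sum = 1026

1026


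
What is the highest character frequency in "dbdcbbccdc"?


Input: dbdcbbccdc
Character counts:
  'b': 3
  'c': 4
  'd': 3
Maximum frequency: 4

4


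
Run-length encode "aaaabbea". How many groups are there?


Input: aaaabbea
Scanning for consecutive runs:
  Group 1: 'a' x 4 (positions 0-3)
  Group 2: 'b' x 2 (positions 4-5)
  Group 3: 'e' x 1 (positions 6-6)
  Group 4: 'a' x 1 (positions 7-7)
Total groups: 4

4


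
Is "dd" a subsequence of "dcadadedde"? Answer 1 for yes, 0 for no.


Check if "dd" is a subsequence of "dcadadedde"
Greedy scan:
  Position 0 ('d'): matches sub[0] = 'd'
  Position 1 ('c'): no match needed
  Position 2 ('a'): no match needed
  Position 3 ('d'): matches sub[1] = 'd'
  Position 4 ('a'): no match needed
  Position 5 ('d'): no match needed
  Position 6 ('e'): no match needed
  Position 7 ('d'): no match needed
  Position 8 ('d'): no match needed
  Position 9 ('e'): no match needed
All 2 characters matched => is a subsequence

1


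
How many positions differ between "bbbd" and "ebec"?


Comparing "bbbd" and "ebec" position by position:
  Position 0: 'b' vs 'e' => DIFFER
  Position 1: 'b' vs 'b' => same
  Position 2: 'b' vs 'e' => DIFFER
  Position 3: 'd' vs 'c' => DIFFER
Positions that differ: 3

3


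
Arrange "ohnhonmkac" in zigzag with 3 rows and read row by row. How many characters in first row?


Zigzag "ohnhonmkac" into 3 rows:
Placing characters:
  'o' => row 0
  'h' => row 1
  'n' => row 2
  'h' => row 1
  'o' => row 0
  'n' => row 1
  'm' => row 2
  'k' => row 1
  'a' => row 0
  'c' => row 1
Rows:
  Row 0: "ooa"
  Row 1: "hhnkc"
  Row 2: "nm"
First row length: 3

3


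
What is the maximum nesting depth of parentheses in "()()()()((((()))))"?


Input: "()()()()((((()))))"
Tracking depth:
  Position 0 '(': depth becomes 1
  Position 1 ')': depth becomes 0
  Position 2 '(': depth becomes 1
  Position 3 ')': depth becomes 0
  Position 4 '(': depth becomes 1
  Position 5 ')': depth becomes 0
  Position 6 '(': depth becomes 1
  Position 7 ')': depth becomes 0
  Position 8 '(': depth becomes 1
  Position 9 '(': depth becomes 2
  Position 10 '(': depth becomes 3
  Position 11 '(': depth becomes 4
  Position 12 '(': depth becomes 5
  Position 13 ')': depth becomes 4
  Position 14 ')': depth becomes 3
  Position 15 ')': depth becomes 2
  Position 16 ')': depth becomes 1
  Position 17 ')': depth becomes 0
Maximum depth reached: 5

5


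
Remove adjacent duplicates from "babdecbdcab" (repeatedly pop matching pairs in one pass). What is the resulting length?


Input: babdecbdcab
Stack-based adjacent duplicate removal:
  Read 'b': push. Stack: b
  Read 'a': push. Stack: ba
  Read 'b': push. Stack: bab
  Read 'd': push. Stack: babd
  Read 'e': push. Stack: babde
  Read 'c': push. Stack: babdec
  Read 'b': push. Stack: babdecb
  Read 'd': push. Stack: babdecbd
  Read 'c': push. Stack: babdecbdc
  Read 'a': push. Stack: babdecbdca
  Read 'b': push. Stack: babdecbdcab
Final stack: "babdecbdcab" (length 11)

11


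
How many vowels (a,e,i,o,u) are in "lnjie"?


Input: lnjie
Checking each character:
  'l' at position 0: consonant
  'n' at position 1: consonant
  'j' at position 2: consonant
  'i' at position 3: vowel (running total: 1)
  'e' at position 4: vowel (running total: 2)
Total vowels: 2

2


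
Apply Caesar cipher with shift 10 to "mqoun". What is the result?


Caesar cipher: shift "mqoun" by 10
  'm' (pos 12) + 10 = pos 22 = 'w'
  'q' (pos 16) + 10 = pos 0 = 'a'
  'o' (pos 14) + 10 = pos 24 = 'y'
  'u' (pos 20) + 10 = pos 4 = 'e'
  'n' (pos 13) + 10 = pos 23 = 'x'
Result: wayex

wayex


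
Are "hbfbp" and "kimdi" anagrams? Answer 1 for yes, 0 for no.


Strings: "hbfbp", "kimdi"
Sorted first:  bbfhp
Sorted second: diikm
Differ at position 0: 'b' vs 'd' => not anagrams

0


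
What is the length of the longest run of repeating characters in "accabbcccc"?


Input: "accabbcccc"
Scanning for longest run:
  Position 1 ('c'): new char, reset run to 1
  Position 2 ('c'): continues run of 'c', length=2
  Position 3 ('a'): new char, reset run to 1
  Position 4 ('b'): new char, reset run to 1
  Position 5 ('b'): continues run of 'b', length=2
  Position 6 ('c'): new char, reset run to 1
  Position 7 ('c'): continues run of 'c', length=2
  Position 8 ('c'): continues run of 'c', length=3
  Position 9 ('c'): continues run of 'c', length=4
Longest run: 'c' with length 4

4


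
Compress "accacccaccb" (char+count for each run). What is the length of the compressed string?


Input: accacccaccb
Runs:
  'a' x 1 => "a1"
  'c' x 2 => "c2"
  'a' x 1 => "a1"
  'c' x 3 => "c3"
  'a' x 1 => "a1"
  'c' x 2 => "c2"
  'b' x 1 => "b1"
Compressed: "a1c2a1c3a1c2b1"
Compressed length: 14

14


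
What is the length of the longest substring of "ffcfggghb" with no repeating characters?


Input: "ffcfggghb"
Sliding window (track last position of each char):
  Position 0 ('f'): window [0,0] length 1 -- new best
  Position 1 ('f'): repeat (last at 0), move window start to 1
  Position 1 ('f'): window [1,1] length 1
  Position 2 ('c'): window [1,2] length 2 -- new best
  Position 3 ('f'): repeat (last at 1), move window start to 2
  Position 3 ('f'): window [2,3] length 2
  Position 4 ('g'): window [2,4] length 3 -- new best
  Position 5 ('g'): repeat (last at 4), move window start to 5
  Position 5 ('g'): window [5,5] length 1
  Position 6 ('g'): repeat (last at 5), move window start to 6
  Position 6 ('g'): window [6,6] length 1
  Position 7 ('h'): window [6,7] length 2
  Position 8 ('b'): window [6,8] length 3
Longest substring with no repeats: "cfg" with length 3

3


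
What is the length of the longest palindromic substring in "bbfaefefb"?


Input: "bbfaefefb"
Checking substrings for palindromes:
  [4:7] "efe" (len 3) => palindrome
  [5:8] "fef" (len 3) => palindrome
  [0:2] "bb" (len 2) => palindrome
Longest palindromic substring: "efe" with length 3

3


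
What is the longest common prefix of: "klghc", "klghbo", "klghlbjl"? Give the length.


Words: klghc, klghbo, klghlbjl
  Position 0: all 'k' => match
  Position 1: all 'l' => match
  Position 2: all 'g' => match
  Position 3: all 'h' => match
  Position 4: ('c', 'b', 'l') => mismatch, stop
LCP = "klgh" (length 4)

4


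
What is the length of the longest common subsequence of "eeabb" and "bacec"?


LCS of "eeabb" and "bacec"
DP table:
           b    a    c    e    c
      0    0    0    0    0    0
  e   0    0    0    0    1    1
  e   0    0    0    0    1    1
  a   0    0    1    1    1    1
  b   0    1    1    1    1    1
  b   0    1    1    1    1    1
LCS length = dp[5][5] = 1

1


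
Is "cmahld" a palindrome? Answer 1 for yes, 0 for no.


Input: cmahld
Reversed: dlhamc
  Compare pos 0 ('c') with pos 5 ('d'): MISMATCH
  Compare pos 1 ('m') with pos 4 ('l'): MISMATCH
  Compare pos 2 ('a') with pos 3 ('h'): MISMATCH
Result: not a palindrome

0


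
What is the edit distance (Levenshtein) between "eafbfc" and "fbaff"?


Computing edit distance: "eafbfc" -> "fbaff"
DP table:
           f    b    a    f    f
      0    1    2    3    4    5
  e   1    1    2    3    4    5
  a   2    2    2    2    3    4
  f   3    2    3    3    2    3
  b   4    3    2    3    3    3
  f   5    4    3    3    3    3
  c   6    5    4    4    4    4
Edit distance = dp[6][5] = 4

4


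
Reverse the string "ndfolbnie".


Input: ndfolbnie
Reading characters right to left:
  Position 8: 'e'
  Position 7: 'i'
  Position 6: 'n'
  Position 5: 'b'
  Position 4: 'l'
  Position 3: 'o'
  Position 2: 'f'
  Position 1: 'd'
  Position 0: 'n'
Reversed: einblofdn

einblofdn


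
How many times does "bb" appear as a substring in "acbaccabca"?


Searching for "bb" in "acbaccabca"
Scanning each position:
  Position 0: "ac" => no
  Position 1: "cb" => no
  Position 2: "ba" => no
  Position 3: "ac" => no
  Position 4: "cc" => no
  Position 5: "ca" => no
  Position 6: "ab" => no
  Position 7: "bc" => no
  Position 8: "ca" => no
Total occurrences: 0

0


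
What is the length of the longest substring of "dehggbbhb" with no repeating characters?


Input: "dehggbbhb"
Sliding window (track last position of each char):
  Position 0 ('d'): window [0,0] length 1 -- new best
  Position 1 ('e'): window [0,1] length 2 -- new best
  Position 2 ('h'): window [0,2] length 3 -- new best
  Position 3 ('g'): window [0,3] length 4 -- new best
  Position 4 ('g'): repeat (last at 3), move window start to 4
  Position 4 ('g'): window [4,4] length 1
  Position 5 ('b'): window [4,5] length 2
  Position 6 ('b'): repeat (last at 5), move window start to 6
  Position 6 ('b'): window [6,6] length 1
  Position 7 ('h'): window [6,7] length 2
  Position 8 ('b'): repeat (last at 6), move window start to 7
  Position 8 ('b'): window [7,8] length 2
Longest substring with no repeats: "dehg" with length 4

4


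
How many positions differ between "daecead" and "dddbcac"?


Comparing "daecead" and "dddbcac" position by position:
  Position 0: 'd' vs 'd' => same
  Position 1: 'a' vs 'd' => DIFFER
  Position 2: 'e' vs 'd' => DIFFER
  Position 3: 'c' vs 'b' => DIFFER
  Position 4: 'e' vs 'c' => DIFFER
  Position 5: 'a' vs 'a' => same
  Position 6: 'd' vs 'c' => DIFFER
Positions that differ: 5

5


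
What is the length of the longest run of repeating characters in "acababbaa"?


Input: "acababbaa"
Scanning for longest run:
  Position 1 ('c'): new char, reset run to 1
  Position 2 ('a'): new char, reset run to 1
  Position 3 ('b'): new char, reset run to 1
  Position 4 ('a'): new char, reset run to 1
  Position 5 ('b'): new char, reset run to 1
  Position 6 ('b'): continues run of 'b', length=2
  Position 7 ('a'): new char, reset run to 1
  Position 8 ('a'): continues run of 'a', length=2
Longest run: 'b' with length 2

2
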